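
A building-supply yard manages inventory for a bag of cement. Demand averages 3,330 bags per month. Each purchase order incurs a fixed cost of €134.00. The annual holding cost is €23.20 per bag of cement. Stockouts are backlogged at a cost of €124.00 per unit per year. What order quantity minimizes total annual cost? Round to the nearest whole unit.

Q* ≈ 740 bags

Annual demand D = 3,330 × 12 = 39,960.
With planned backorders, Q* = √(2DS/H) · √((H+B)/B).
√(2DS/H) = √(2 × 39,960 × 134 / 23.2) = 679.417.
√((H+B)/B) = √((23.2+124)/124) = 1.0895.
Q* ≈ 740.251.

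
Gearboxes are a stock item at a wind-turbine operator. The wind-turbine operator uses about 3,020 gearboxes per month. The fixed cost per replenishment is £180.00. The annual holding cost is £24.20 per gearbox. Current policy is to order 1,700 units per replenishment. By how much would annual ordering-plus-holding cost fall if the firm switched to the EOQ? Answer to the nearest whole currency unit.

Extra cost ≈ £6,639 per year

Annual demand D = 3,020 × 12 = 36,240.
EOQ = √(2DS/H) = √(2 × 36,240 × 180 / 24.2) ≈ 734.24.
Cost at Q* = (D/Q*)S + (Q*/2)H = √(2DSH) ≈ £17,768.59.
Cost at Q = 1,700: (36,240/1,700)×180 + (1,700/2)×24.2 = £3,837.18 + £20,570.00 = £24,407.18.
Excess = £24,407.18 − £17,768.59 = £6,638.58.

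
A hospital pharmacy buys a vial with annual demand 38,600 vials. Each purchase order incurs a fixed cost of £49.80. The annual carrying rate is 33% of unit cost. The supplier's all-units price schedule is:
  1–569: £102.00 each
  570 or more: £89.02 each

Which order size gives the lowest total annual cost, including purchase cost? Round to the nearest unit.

Holding cost per unit per year at price C is H = 0.33·C.
For each price level, check whether its EOQ is feasible; otherwise the best quantity at that price is the breakpoint.
EOQ at £102.00 = 338.0 (feasible in tier 1): TC = 38,600×£102.00 + (38,600/338.0)×49.8 + (338.0/2)×0.33×£102.00 = £3,948,575.76.
EOQ at £89.02 = 361.8 < 570, so use break Q=570: TC = 38,600×£89.02 + (38,600/570.0)×49.8 + (570.0/2)×0.33×£89.02 = £3,447,916.75.
Lowest total cost is £3,447,916.75 at Q = 570.0.

Q* ≈ 570 vials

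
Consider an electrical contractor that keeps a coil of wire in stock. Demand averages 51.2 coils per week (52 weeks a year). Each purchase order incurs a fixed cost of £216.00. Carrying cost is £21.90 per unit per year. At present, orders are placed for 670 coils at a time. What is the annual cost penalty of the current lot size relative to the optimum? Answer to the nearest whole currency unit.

Annual demand D = 51.2 × 52 = 2,662.4.
EOQ = √(2DS/H) = √(2 × 2,662.4 × 216 / 21.9) ≈ 229.17.
Cost at Q* = (D/Q*)S + (Q*/2)H = √(2DSH) ≈ £5,018.81.
Cost at Q = 670: (2,662.4/670)×216 + (670/2)×21.9 = £858.33 + £7,336.50 = £8,194.83.
Excess = £8,194.83 − £5,018.81 = £3,176.02.

Extra cost ≈ £3,176 per year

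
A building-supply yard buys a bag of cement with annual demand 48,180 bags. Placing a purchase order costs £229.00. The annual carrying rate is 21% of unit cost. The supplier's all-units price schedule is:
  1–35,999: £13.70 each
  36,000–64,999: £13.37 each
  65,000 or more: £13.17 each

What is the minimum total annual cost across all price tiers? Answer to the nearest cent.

Holding cost per unit per year at price C is H = 0.21·C.
Candidates are each tier's EOQ (if it falls in that tier) and each price-break quantity.
EOQ at £13.70 = 2769.5 (feasible in tier 1): TC = 48,180×£13.70 + (48,180/2769.5)×229 + (2769.5/2)×0.21×£13.70 = £668,033.76.
EOQ at £13.37 = 2803.4 < 36000, so use break Q=36000: TC = 48,180×£13.37 + (48,180/36000.0)×229 + (36000.0/2)×0.21×£13.37 = £695,011.68.
EOQ at £13.17 = 2824.6 < 65000, so use break Q=65000: TC = 48,180×£13.17 + (48,180/65000.0)×229 + (65000.0/2)×0.21×£13.17 = £724,585.59.
Lowest total cost among the candidates is at Q = 2769.5.

TC* ≈ £668,033.76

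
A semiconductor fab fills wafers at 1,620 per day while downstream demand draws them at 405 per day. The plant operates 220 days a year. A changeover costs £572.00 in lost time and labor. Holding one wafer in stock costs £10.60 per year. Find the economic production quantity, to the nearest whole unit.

Q* ≈ 3,581 wafers

Annual demand D = 405 × 220 = 89,100.
Production build-up factor (1 − d/p) = 1 − 405/1,620 = 0.7500.
Q* = √(2DS / (H(1 − d/p))) = √(2 × 89,100 × 572 / (10.6 × 0.7500)).
= √(101,930,400 / 7.95) ≈ 3580.703.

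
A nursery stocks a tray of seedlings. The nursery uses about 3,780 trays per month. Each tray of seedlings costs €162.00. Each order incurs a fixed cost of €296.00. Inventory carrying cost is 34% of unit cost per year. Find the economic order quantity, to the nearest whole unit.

Annual demand D = 3,780 × 12 = 45,360.
Holding cost H = 0.34 × €162.00 = €55.0800 per unit per year.
EOQ = √(2DS / H) = √(2 × 45,360 × 296 / 55.08).
= √(26,853,120 / 55.08) = √487,529.4118 ≈ 698.233.

Q* ≈ 698 trays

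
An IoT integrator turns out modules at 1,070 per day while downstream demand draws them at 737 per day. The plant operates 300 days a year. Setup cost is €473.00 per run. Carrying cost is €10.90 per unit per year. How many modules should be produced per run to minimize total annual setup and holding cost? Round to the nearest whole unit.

Q* ≈ 7,852 modules

Annual demand D = 737 × 300 = 221,100.
Production build-up factor (1 − d/p) = 1 − 737/1,070 = 0.3112.
Q* = √(2DS / (H(1 − d/p))) = √(2 × 221,100 × 473 / (10.9 × 0.3112)).
= √(209,160,600 / 3.3922) ≈ 7852.292.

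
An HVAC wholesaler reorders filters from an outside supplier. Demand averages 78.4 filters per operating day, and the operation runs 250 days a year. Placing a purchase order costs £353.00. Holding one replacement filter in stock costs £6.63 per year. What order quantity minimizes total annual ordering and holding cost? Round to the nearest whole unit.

Annual demand D = 78.4 × 250 = 19,600.
EOQ = √(2DS / H) = √(2 × 19,600 × 353 / 6.63).
= √(13,837,600 / 6.63) = √2,087,119.1554 ≈ 1444.687.

Q* ≈ 1,445 filters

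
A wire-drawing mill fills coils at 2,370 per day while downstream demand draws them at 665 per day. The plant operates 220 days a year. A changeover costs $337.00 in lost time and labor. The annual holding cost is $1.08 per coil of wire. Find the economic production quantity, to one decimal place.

Q* ≈ 11,265.5 coils

Annual demand D = 665 × 220 = 146,300.
Production build-up factor (1 − d/p) = 1 − 665/2,370 = 0.7194.
Q* = √(2DS / (H(1 − d/p))) = √(2 × 146,300 × 337 / (1.08 × 0.7194)).
= √(98,606,200 / 0.777) ≈ 11265.545.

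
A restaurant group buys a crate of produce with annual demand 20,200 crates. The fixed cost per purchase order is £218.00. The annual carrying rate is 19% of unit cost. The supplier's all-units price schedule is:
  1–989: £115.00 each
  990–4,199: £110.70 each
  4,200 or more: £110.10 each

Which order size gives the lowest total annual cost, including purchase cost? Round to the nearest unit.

Holding cost per unit per year at price C is H = 0.19·C.
Candidates are each tier's EOQ (if it falls in that tier) and each price-break quantity.
EOQ at £115.00 = 634.9 (feasible in tier 1): TC = 20,200×£115.00 + (20,200/634.9)×218 + (634.9/2)×0.19×£115.00 = £2,336,872.18.
EOQ at £110.70 = 647.1 < 990, so use break Q=990: TC = 20,200×£110.70 + (20,200/990.0)×218 + (990.0/2)×0.19×£110.70 = £2,250,999.42.
EOQ at £110.10 = 648.9 < 4200, so use break Q=4200: TC = 20,200×£110.10 + (20,200/4200.0)×218 + (4200.0/2)×0.19×£110.10 = £2,268,998.38.
Lowest total cost is £2,250,999.42 at Q = 990.0.

Q* ≈ 990 crates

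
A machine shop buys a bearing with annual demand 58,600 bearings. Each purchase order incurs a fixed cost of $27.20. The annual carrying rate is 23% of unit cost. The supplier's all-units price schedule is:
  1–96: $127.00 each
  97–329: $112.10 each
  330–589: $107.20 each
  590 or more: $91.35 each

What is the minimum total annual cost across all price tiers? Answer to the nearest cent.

TC* ≈ $5,362,009.66

Holding cost per unit per year at price C is H = 0.23·C.
Evaluate total cost at each tier's feasible EOQ or, if the EOQ is below the tier, at the tier's minimum quantity.
Tier 1 ($127.00): EOQ = 330.4 exceeds tier's upper bound 96, so this tier is dominated.
Tier 2 ($112.10): EOQ = 351.6 exceeds tier's upper bound 329, so this tier is dominated.
EOQ at $107.20 = 359.6 (feasible in tier 3): TC = 58,600×$107.20 + (58,600/359.6)×27.2 + (359.6/2)×0.23×$107.20 = $6,290,785.63.
EOQ at $91.35 = 389.5 < 590, so use break Q=590: TC = 58,600×$91.35 + (58,600/590.0)×27.2 + (590.0/2)×0.23×$91.35 = $5,362,009.66.
Lowest total cost among the candidates is at Q = 590.0.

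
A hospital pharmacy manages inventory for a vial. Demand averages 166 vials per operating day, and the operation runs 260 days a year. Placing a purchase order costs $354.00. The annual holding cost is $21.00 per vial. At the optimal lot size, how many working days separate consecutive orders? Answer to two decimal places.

T ≈ 7.27 days

Annual demand D = 166 × 260 = 43,160.
EOQ = √(2DS/H) = √(2 × 43,160 × 354 / 21) ≈ 1206.28.
Cycle time = Q*/D × 260 = 1206.28 / 43,160 × 260 ≈ 7.267 days.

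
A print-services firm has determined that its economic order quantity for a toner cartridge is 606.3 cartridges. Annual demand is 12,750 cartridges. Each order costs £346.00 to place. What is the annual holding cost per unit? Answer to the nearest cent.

Squaring Q* = √(2DS/H) gives Q*² = 2DS/H.
From Q* = √(2DS/H): H = 2DS / Q*² = 2 × 12,750 × 346 / 606.3² = 24.0017.

H ≈ £24.00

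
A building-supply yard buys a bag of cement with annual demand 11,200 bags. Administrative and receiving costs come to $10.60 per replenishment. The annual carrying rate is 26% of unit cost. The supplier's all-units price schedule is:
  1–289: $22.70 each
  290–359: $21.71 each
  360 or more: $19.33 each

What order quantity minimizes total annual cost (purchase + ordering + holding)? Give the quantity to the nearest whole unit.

Q* ≈ 360 bags

Holding cost per unit per year at price C is H = 0.26·C.
Evaluate total cost at each tier's feasible EOQ or, if the EOQ is below the tier, at the tier's minimum quantity.
EOQ at $22.70 = 200.6 (feasible in tier 1): TC = 11,200×$22.70 + (11,200/200.6)×10.6 + (200.6/2)×0.26×$22.70 = $255,423.80.
EOQ at $21.71 = 205.1 < 290, so use break Q=290: TC = 11,200×$21.71 + (11,200/290.0)×10.6 + (290.0/2)×0.26×$21.71 = $244,379.85.
EOQ at $19.33 = 217.4 < 360, so use break Q=360: TC = 11,200×$19.33 + (11,200/360.0)×10.6 + (360.0/2)×0.26×$19.33 = $217,730.42.
Lowest total cost is $217,730.42 at Q = 360.0.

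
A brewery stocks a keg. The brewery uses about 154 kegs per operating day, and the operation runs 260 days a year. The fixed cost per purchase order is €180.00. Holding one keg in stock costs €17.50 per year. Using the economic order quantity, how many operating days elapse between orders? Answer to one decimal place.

T ≈ 5.9 days

Annual demand D = 154 × 260 = 40,040.
The optimal lot size = √(2DS/H) = √(2 × 40,040 × 180 / 17.5) ≈ 907.57.
Cycle time = Q*/D × 260 = 907.57 / 40,040 × 260 ≈ 5.893 days.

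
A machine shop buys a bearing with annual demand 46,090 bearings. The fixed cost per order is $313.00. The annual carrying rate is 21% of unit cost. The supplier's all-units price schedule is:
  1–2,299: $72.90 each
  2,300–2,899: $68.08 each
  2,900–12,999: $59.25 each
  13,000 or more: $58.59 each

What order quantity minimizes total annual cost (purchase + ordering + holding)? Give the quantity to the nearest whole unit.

Holding cost per unit per year at price C is H = 0.21·C.
Evaluate total cost at each tier's feasible EOQ or, if the EOQ is below the tier, at the tier's minimum quantity.
EOQ at $72.90 = 1372.8 (feasible in tier 1): TC = 46,090×$72.90 + (46,090/1372.8)×313 + (1372.8/2)×0.21×$72.90 = $3,380,977.67.
EOQ at $68.08 = 1420.6 < 2300, so use break Q=2300: TC = 46,090×$68.08 + (46,090/2300.0)×313 + (2300.0/2)×0.21×$68.08 = $3,160,520.77.
EOQ at $59.25 = 1522.8 < 2900, so use break Q=2900: TC = 46,090×$59.25 + (46,090/2900.0)×313 + (2900.0/2)×0.21×$59.25 = $2,753,848.67.
EOQ at $58.59 = 1531.3 < 13000, so use break Q=13000: TC = 46,090×$58.59 + (46,090/13000.0)×313 + (13000.0/2)×0.21×$58.59 = $2,781,498.16.
Lowest total cost is $2,753,848.67 at Q = 2900.0.

Q* ≈ 2,900 bearings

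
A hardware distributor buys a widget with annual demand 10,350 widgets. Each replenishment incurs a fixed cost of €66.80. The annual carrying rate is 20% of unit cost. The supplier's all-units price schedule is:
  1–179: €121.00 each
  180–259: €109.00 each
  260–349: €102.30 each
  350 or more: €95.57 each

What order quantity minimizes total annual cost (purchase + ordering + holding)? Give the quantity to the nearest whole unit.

Q* ≈ 350 widgets

Holding cost per unit per year at price C is H = 0.20·C.
For each price level, check whether its EOQ is feasible; otherwise the best quantity at that price is the breakpoint.
Tier 1 (€121.00): EOQ = 239.0 exceeds tier's upper bound 179, so this tier is dominated.
EOQ at €109.00 = 251.9 (feasible in tier 2): TC = 10,350×€109.00 + (10,350/251.9)×66.8 + (251.9/2)×0.20×€109.00 = €1,133,640.37.
EOQ at €102.30 = 260.0 < 260, so use break Q=260: TC = 10,350×€102.30 + (10,350/260.0)×66.8 + (260.0/2)×0.20×€102.30 = €1,064,123.95.
EOQ at €95.57 = 269.0 < 350, so use break Q=350: TC = 10,350×€95.57 + (10,350/350.0)×66.8 + (350.0/2)×0.20×€95.57 = €994,469.82.
Lowest total cost is €994,469.82 at Q = 350.0.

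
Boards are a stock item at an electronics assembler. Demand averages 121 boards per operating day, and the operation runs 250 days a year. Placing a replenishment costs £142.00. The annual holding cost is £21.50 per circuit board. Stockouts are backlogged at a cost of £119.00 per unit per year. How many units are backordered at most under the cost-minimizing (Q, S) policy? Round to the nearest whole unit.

S* ≈ 105 boards

Annual demand D = 121 × 250 = 30,250.
With planned backorders, Q* = √(2DS/H) · √((H+B)/B).
√(2DS/H) = √(2 × 30,250 × 142 / 21.5) = 632.125.
√((H+B)/B) = √((21.5+119)/119) = 1.0866.
Q* ≈ 686.859.
S* = Q* · H/(H+B) = 686.859 × 21.5/140.5 ≈ 105.106.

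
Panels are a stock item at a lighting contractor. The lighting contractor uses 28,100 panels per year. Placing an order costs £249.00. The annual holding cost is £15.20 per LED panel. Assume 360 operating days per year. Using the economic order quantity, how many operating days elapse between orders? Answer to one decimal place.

T ≈ 12.3 days

The optimal lot size = √(2DS/H) = √(2 × 28,100 × 249 / 15.2) ≈ 959.50.
Cycle time = Q*/D × 360 = 959.50 / 28,100 × 360 ≈ 12.293 days.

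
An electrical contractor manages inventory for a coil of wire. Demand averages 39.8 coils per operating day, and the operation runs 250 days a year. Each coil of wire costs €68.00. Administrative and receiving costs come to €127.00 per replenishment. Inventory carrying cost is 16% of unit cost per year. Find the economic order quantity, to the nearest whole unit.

Annual demand D = 39.8 × 250 = 9,950.
Holding cost H = 0.16 × €68.00 = €10.8800 per unit per year.
EOQ = √(2DS / H) = √(2 × 9,950 × 127 / 10.88).
= √(2,527,300 / 10.88) = √232,288.6029 ≈ 481.963.

Q* ≈ 482 coils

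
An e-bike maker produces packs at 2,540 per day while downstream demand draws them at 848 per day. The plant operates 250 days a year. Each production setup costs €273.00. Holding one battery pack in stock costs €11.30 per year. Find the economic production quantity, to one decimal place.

Q* ≈ 3,921.4 packs

Annual demand D = 848 × 250 = 212,000.
Production build-up factor (1 − d/p) = 1 − 848/2,540 = 0.6661.
Q* = √(2DS / (H(1 − d/p))) = √(2 × 212,000 × 273 / (11.3 × 0.6661)).
= √(115,752,000 / 7.5274) ≈ 3921.405.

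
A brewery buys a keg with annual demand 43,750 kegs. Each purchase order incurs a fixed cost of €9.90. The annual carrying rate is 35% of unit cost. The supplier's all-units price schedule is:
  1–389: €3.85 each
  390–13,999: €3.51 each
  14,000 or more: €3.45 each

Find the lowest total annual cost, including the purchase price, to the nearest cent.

TC* ≈ €154,594.09

Holding cost per unit per year at price C is H = 0.35·C.
Candidates are each tier's EOQ (if it falls in that tier) and each price-break quantity.
Tier 1 (€3.85): EOQ = 801.8 exceeds tier's upper bound 389, so this tier is dominated.
EOQ at €3.51 = 839.7 (feasible in tier 2): TC = 43,750×€3.51 + (43,750/839.7)×9.9 + (839.7/2)×0.35×€3.51 = €154,594.09.
EOQ at €3.45 = 847.0 < 14000, so use break Q=14000: TC = 43,750×€3.45 + (43,750/14000.0)×9.9 + (14000.0/2)×0.35×€3.45 = €159,420.94.
Lowest total cost among the candidates is at Q = 839.7.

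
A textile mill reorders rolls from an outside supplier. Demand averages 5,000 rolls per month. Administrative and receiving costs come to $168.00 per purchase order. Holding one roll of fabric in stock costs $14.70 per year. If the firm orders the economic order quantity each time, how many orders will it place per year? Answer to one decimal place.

Annual demand D = 5,000 × 12 = 60,000.
Q* = √(2DS/H) = √(2 × 60,000 × 168 / 14.7) ≈ 1171.08.
Orders per year = D / Q* = 60,000 / 1171.08 ≈ 51.235.

N ≈ 51.2 orders per year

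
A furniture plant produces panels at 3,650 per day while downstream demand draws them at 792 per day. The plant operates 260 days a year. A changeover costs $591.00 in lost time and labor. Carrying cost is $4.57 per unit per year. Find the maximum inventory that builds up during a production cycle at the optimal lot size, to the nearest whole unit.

Annual demand D = 792 × 260 = 205,920.
Production build-up factor (1 − d/p) = 1 − 792/3,650 = 0.7830.
Q* = √(2DS / (H(1 − d/p))) = √(2 × 205,920 × 591 / (4.57 × 0.7830)).
= √(243,397,440 / 3.5784) ≈ 8247.365.
Maximum inventory = Q*(1 − d/p) = 8247.365 × 0.7830 ≈ 6457.800.

I_max ≈ 6,458 panels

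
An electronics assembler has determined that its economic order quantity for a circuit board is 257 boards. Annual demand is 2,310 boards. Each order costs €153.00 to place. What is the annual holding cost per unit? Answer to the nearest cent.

The basic EOQ model gives Q* = √(2DS/H); rearrange for the unknown.
From Q* = √(2DS/H): H = 2DS / Q*² = 2 × 2,310 × 153 / 257² = 10.7021.

H ≈ €10.70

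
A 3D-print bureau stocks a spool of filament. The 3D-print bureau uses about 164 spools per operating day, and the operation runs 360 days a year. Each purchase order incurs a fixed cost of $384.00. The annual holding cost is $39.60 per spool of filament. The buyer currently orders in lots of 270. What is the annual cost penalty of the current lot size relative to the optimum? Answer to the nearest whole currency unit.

Annual demand D = 164 × 360 = 59,040.
EOQ = √(2DS/H) = √(2 × 59,040 × 384 / 39.6) ≈ 1070.06.
Cost at Q* = (D/Q*)S + (Q*/2)H = √(2DSH) ≈ $42,374.19.
Cost at Q = 270: (59,040/270)×384 + (270/2)×39.6 = $83,968.00 + $5,346.00 = $89,314.00.
Excess = $89,314.00 − $42,374.19 = $46,939.81.

Extra cost ≈ $46,940 per year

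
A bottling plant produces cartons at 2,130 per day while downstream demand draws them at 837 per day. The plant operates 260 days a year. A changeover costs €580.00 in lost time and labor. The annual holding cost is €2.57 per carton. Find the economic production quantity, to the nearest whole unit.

Annual demand D = 837 × 260 = 217,620.
Production build-up factor (1 − d/p) = 1 − 837/2,130 = 0.6070.
Q* = √(2DS / (H(1 − d/p))) = √(2 × 217,620 × 580 / (2.57 × 0.6070)).
= √(252,439,200 / 1.5601) ≈ 12720.447.

Q* ≈ 12,720 cartons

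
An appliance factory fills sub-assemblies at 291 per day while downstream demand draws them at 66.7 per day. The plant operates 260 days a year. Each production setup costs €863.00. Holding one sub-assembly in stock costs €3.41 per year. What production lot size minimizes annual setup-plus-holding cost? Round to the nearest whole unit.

Annual demand D = 66.7 × 260 = 17,342.
Production build-up factor (1 − d/p) = 1 − 66.7/291 = 0.7708.
Q* = √(2DS / (H(1 − d/p))) = √(2 × 17,342 × 863 / (3.41 × 0.7708)).
= √(29,932,292 / 2.6284) ≈ 3374.618.

Q* ≈ 3,375 sub-assemblies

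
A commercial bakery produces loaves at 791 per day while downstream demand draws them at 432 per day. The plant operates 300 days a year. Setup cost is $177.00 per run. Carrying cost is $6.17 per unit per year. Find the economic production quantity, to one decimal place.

Annual demand D = 432 × 300 = 129,600.
Production build-up factor (1 − d/p) = 1 − 432/791 = 0.4539.
Q* = √(2DS / (H(1 − d/p))) = √(2 × 129,600 × 177 / (6.17 × 0.4539)).
= √(45,878,400 / 2.8003) ≈ 4047.646.

Q* ≈ 4,047.6 loaves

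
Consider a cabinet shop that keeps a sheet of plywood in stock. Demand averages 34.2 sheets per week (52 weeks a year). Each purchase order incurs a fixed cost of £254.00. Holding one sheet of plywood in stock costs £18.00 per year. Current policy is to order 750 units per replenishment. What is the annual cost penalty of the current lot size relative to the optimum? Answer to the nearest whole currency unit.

Extra cost ≈ £3,320 per year

Annual demand D = 34.2 × 52 = 1,778.4.
EOQ = √(2DS/H) = √(2 × 1,778.4 × 254 / 18) ≈ 224.03.
Cost at Q* = (D/Q*)S + (Q*/2)H = √(2DSH) ≈ £4,032.58.
Cost at Q = 750: (1,778.4/750)×254 + (750/2)×18 = £602.28 + £6,750.00 = £7,352.28.
Excess = £7,352.28 − £4,032.58 = £3,319.71.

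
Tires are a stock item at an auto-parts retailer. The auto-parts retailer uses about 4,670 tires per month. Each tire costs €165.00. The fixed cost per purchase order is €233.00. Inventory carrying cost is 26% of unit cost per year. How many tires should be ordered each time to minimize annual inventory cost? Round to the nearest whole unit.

Q* ≈ 780 tires

Annual demand D = 4,670 × 12 = 56,040.
Holding cost H = 0.26 × €165.00 = €42.9000 per unit per year.
EOQ = √(2DS / H) = √(2 × 56,040 × 233 / 42.9).
= √(26,114,640 / 42.9) = √608,732.8671 ≈ 780.213.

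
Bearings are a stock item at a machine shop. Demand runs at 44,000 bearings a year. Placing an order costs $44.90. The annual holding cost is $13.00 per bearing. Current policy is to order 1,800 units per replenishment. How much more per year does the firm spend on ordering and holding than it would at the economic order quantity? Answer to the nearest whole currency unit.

EOQ = √(2DS/H) = √(2 × 44,000 × 44.9 / 13) ≈ 551.31.
Cost at Q* = (D/Q*)S + (Q*/2)H = √(2DSH) ≈ $7,166.98.
Cost at Q = 1,800: (44,000/1,800)×44.9 + (1,800/2)×13 = $1,097.56 + $11,700.00 = $12,797.56.
Excess = $12,797.56 − $7,166.98 = $5,630.58.

Extra cost ≈ $5,631 per year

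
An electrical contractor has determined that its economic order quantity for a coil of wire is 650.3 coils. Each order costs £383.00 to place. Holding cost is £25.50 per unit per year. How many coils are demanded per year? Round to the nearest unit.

The basic EOQ model gives Q* = √(2DS/H); rearrange for the unknown.
From Q* = √(2DS/H): D = Q*²H / (2S) = 650.3² × 25.5 / (2 × 383) = 14077.934.

D ≈ 14,078 coils per year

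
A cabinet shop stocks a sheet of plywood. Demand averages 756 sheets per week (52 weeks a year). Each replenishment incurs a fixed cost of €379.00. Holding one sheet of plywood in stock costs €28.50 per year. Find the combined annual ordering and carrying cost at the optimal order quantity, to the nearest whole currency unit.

Annual demand D = 756 × 52 = 39,312.
Q* = √(2DS/H) = √(2 × 39,312 × 379 / 28.5) ≈ 1022.53.
At Q*, ordering cost (D/Q*)S equals holding cost (Q*/2)H, each = √(DSH/2).
Minimum total = √(2DSH) = √(2 × 39,312 × 379 × 28.5) ≈ 29142.017.

TC* ≈ €29,142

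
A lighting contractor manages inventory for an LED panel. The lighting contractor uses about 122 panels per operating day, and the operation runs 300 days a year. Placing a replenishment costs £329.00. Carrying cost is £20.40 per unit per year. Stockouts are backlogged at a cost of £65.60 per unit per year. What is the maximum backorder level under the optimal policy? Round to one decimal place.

S* ≈ 295.1 panels

Annual demand D = 122 × 300 = 36,600.
With planned backorders, Q* = √(2DS/H) · √((H+B)/B).
√(2DS/H) = √(2 × 36,600 × 329 / 20.4) = 1086.522.
√((H+B)/B) = √((20.4+65.6)/65.6) = 1.1450.
Q* ≈ 1244.044.
S* = Q* · H/(H+B) = 1244.044 × 20.4/86 ≈ 295.099.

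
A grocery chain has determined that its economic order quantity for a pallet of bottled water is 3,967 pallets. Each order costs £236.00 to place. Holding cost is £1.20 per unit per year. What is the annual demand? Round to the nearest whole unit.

Squaring Q* = √(2DS/H) gives Q*² = 2DS/H.
From Q* = √(2DS/H): D = Q*²H / (2S) = 3,967² × 1.2 / (2 × 236) = 40009.548.

D ≈ 40,010 pallets per year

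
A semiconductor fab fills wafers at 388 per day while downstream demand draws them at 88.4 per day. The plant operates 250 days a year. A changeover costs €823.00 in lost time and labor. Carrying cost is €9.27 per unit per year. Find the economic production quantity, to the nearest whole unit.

Annual demand D = 88.4 × 250 = 22,100.
Production build-up factor (1 − d/p) = 1 − 88.4/388 = 0.7722.
Q* = √(2DS / (H(1 − d/p))) = √(2 × 22,100 × 823 / (9.27 × 0.7722)).
= √(36,376,600 / 7.158) ≈ 2254.323.

Q* ≈ 2,254 wafers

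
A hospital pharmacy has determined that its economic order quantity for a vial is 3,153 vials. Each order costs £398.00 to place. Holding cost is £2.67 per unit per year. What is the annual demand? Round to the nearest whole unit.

D ≈ 33,346 vials per year

Invert the EOQ relation Q*² = 2DS/H.
From Q* = √(2DS/H): D = Q*²H / (2S) = 3,153² × 2.67 / (2 × 398) = 33346.183.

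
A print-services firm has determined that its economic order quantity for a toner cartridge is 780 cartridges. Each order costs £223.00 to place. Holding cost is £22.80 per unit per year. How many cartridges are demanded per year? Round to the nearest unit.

Squaring Q* = √(2DS/H) gives Q*² = 2DS/H.
From Q* = √(2DS/H): D = Q*²H / (2S) = 780² × 22.8 / (2 × 223) = 31102.063.

D ≈ 31,102 cartridges per year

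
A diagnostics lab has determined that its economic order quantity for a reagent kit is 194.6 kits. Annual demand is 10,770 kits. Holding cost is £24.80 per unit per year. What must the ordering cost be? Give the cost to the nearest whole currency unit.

The basic EOQ model gives Q* = √(2DS/H); rearrange for the unknown.
From Q* = √(2DS/H): S = Q*²H / (2D) = 194.6² × 24.8 / (2 × 10,770) = 43.6005.

S ≈ £44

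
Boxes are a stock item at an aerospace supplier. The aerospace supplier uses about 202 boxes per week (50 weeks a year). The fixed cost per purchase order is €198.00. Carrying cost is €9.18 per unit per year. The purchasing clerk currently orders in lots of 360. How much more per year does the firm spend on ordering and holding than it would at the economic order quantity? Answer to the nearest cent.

Annual demand D = 202 × 50 = 10,100.
EOQ = √(2DS/H) = √(2 × 10,100 × 198 / 9.18) ≈ 660.07.
Cost at Q* = (D/Q*)S + (Q*/2)H = √(2DSH) ≈ €6,059.40.
Cost at Q = 360: (10,100/360)×198 + (360/2)×9.18 = €5,555.00 + €1,652.40 = €7,207.40.
Excess = €7,207.40 − €6,059.40 = €1,148.00.

Extra cost ≈ €1,148.00 per year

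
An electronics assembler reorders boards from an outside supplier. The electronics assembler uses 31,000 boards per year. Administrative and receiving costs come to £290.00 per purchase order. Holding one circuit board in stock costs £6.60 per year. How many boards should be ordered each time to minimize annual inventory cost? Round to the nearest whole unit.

EOQ = √(2DS / H) = √(2 × 31,000 × 290 / 6.6).
= √(17,980,000 / 6.6) = √2,724,242.4242 ≈ 1650.528.

Q* ≈ 1,651 boards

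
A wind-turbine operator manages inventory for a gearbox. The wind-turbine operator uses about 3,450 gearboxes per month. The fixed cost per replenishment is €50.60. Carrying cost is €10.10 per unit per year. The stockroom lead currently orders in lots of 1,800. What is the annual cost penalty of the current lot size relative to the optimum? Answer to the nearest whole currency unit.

Annual demand D = 3,450 × 12 = 41,400.
EOQ = √(2DS/H) = √(2 × 41,400 × 50.6 / 10.1) ≈ 644.07.
Cost at Q* = (D/Q*)S + (Q*/2)H = √(2DSH) ≈ €6,505.06.
Cost at Q = 1,800: (41,400/1,800)×50.6 + (1,800/2)×10.1 = €1,163.80 + €9,090.00 = €10,253.80.
Excess = €10,253.80 − €6,505.06 = €3,748.74.

Extra cost ≈ €3,749 per year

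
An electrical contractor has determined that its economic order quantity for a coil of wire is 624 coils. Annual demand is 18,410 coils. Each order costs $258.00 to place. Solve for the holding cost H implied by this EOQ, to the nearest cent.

H ≈ $24.40

Invert the EOQ relation Q*² = 2DS/H.
From Q* = √(2DS/H): H = 2DS / Q*² = 2 × 18,410 × 258 / 624² = 24.3969.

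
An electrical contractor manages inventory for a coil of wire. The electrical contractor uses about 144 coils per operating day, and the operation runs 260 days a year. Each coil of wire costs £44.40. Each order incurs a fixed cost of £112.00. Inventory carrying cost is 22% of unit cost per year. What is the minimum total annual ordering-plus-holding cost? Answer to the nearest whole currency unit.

TC* ≈ £9,051

Annual demand D = 144 × 260 = 37,440.
Holding cost H = 0.22 × £44.40 = £9.7680 per unit per year.
The optimal lot size = √(2DS/H) = √(2 × 37,440 × 112 / 9.768) ≈ 926.59.
At Q*, ordering cost (D/Q*)S equals holding cost (Q*/2)H, each = √(DSH/2).
Minimum total = √(2DSH) = √(2 × 37,440 × 112 × 9.768) ≈ 9050.962.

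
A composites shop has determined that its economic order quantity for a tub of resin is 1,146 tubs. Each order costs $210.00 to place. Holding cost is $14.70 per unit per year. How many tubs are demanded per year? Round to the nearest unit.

The basic EOQ model gives Q* = √(2DS/H); rearrange for the unknown.
From Q* = √(2DS/H): D = Q*²H / (2S) = 1,146² × 14.7 / (2 × 210) = 45966.060.

D ≈ 45,966 tubs per year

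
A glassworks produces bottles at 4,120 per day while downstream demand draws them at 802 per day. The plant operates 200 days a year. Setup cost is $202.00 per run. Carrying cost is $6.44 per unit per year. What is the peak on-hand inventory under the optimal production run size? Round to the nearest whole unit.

I_max ≈ 2,847 bottles

Annual demand D = 802 × 200 = 160,400.
Production build-up factor (1 − d/p) = 1 − 802/4,120 = 0.8053.
Q* = √(2DS / (H(1 − d/p))) = √(2 × 160,400 × 202 / (6.44 × 0.8053)).
= √(64,801,600 / 5.1864) ≈ 3534.763.
Maximum inventory = Q*(1 − d/p) = 3534.763 × 0.8053 ≈ 2846.686.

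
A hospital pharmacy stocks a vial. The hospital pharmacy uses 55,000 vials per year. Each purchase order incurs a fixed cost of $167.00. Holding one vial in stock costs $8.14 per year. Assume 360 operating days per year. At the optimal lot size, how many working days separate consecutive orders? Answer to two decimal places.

Q* = √(2DS/H) = √(2 × 55,000 × 167 / 8.14) ≈ 1502.25.
Cycle time = Q*/D × 360 = 1502.25 / 55,000 × 360 ≈ 9.833 days.

T ≈ 9.83 days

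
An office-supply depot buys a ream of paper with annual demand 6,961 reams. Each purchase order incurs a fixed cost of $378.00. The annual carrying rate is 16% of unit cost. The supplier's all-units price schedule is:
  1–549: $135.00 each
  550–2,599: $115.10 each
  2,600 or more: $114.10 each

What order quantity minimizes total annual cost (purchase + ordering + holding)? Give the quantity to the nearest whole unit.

Q* ≈ 550 reams

Holding cost per unit per year at price C is H = 0.16·C.
Evaluate total cost at each tier's feasible EOQ or, if the EOQ is below the tier, at the tier's minimum quantity.
EOQ at $135.00 = 493.6 (feasible in tier 1): TC = 6,961×$135.00 + (6,961/493.6)×378 + (493.6/2)×0.16×$135.00 = $950,396.63.
EOQ at $115.10 = 534.6 < 550, so use break Q=550: TC = 6,961×$115.10 + (6,961/550.0)×378 + (550.0/2)×0.16×$115.10 = $811,059.61.
EOQ at $114.10 = 536.9 < 2600, so use break Q=2600: TC = 6,961×$114.10 + (6,961/2600.0)×378 + (2600.0/2)×0.16×$114.10 = $818,994.92.
Lowest total cost is $811,059.61 at Q = 550.0.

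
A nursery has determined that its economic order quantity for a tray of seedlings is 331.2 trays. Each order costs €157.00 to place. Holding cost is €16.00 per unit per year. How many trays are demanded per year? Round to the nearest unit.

D ≈ 5,589 trays per year

Invert the EOQ relation Q*² = 2DS/H.
From Q* = √(2DS/H): D = Q*²H / (2S) = 331.2² × 16 / (2 × 157) = 5589.475.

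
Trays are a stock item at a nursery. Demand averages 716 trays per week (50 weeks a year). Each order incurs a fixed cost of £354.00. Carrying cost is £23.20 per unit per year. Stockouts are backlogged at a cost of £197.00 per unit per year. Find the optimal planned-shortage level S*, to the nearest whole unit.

S* ≈ 116 trays

Annual demand D = 716 × 50 = 35,800.
With planned backorders, Q* = √(2DS/H) · √((H+B)/B).
√(2DS/H) = √(2 × 35,800 × 354 / 23.2) = 1045.235.
√((H+B)/B) = √((23.2+197)/197) = 1.0572.
Q* ≈ 1105.070.
S* = Q* · H/(H+B) = 1105.070 × 23.2/220.2 ≈ 116.429.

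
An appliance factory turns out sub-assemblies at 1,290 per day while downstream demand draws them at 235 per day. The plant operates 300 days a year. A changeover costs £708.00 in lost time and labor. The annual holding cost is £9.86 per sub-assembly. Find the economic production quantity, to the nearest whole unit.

Q* ≈ 3,518 sub-assemblies

Annual demand D = 235 × 300 = 70,500.
Production build-up factor (1 − d/p) = 1 − 235/1,290 = 0.8178.
Q* = √(2DS / (H(1 − d/p))) = √(2 × 70,500 × 708 / (9.86 × 0.8178)).
= √(99,828,000 / 8.0638) ≈ 3518.490.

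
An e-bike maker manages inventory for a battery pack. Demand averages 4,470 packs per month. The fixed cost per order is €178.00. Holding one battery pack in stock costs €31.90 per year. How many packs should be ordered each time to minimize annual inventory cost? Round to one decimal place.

Q* ≈ 773.7 packs

Annual demand D = 4,470 × 12 = 53,640.
EOQ = √(2DS / H) = √(2 × 53,640 × 178 / 31.9).
= √(19,095,840 / 31.9) = √598,615.674 ≈ 773.703.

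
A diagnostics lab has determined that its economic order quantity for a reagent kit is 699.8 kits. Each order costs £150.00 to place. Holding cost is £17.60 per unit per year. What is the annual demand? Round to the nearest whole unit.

Squaring Q* = √(2DS/H) gives Q*² = 2DS/H.
From Q* = √(2DS/H): D = Q*²H / (2S) = 699.8² × 17.6 / (2 × 150) = 28730.242.

D ≈ 28,730 kits per year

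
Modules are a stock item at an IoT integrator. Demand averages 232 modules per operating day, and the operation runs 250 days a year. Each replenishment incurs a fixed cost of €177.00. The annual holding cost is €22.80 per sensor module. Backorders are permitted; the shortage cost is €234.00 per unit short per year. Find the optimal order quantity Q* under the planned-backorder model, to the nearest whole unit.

Q* ≈ 994 modules

Annual demand D = 232 × 250 = 58,000.
With planned backorders, Q* = √(2DS/H) · √((H+B)/B).
√(2DS/H) = √(2 × 58,000 × 177 / 22.8) = 948.961.
√((H+B)/B) = √((22.8+234)/234) = 1.0476.
Q* ≈ 994.118.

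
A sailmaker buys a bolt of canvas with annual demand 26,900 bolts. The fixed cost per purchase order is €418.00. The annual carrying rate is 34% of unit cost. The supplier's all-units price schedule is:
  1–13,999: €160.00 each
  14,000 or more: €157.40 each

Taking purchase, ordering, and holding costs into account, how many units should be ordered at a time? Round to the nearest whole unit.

Holding cost per unit per year at price C is H = 0.34·C.
For each price level, check whether its EOQ is feasible; otherwise the best quantity at that price is the breakpoint.
EOQ at €160.00 = 643.0 (feasible in tier 1): TC = 26,900×€160.00 + (26,900/643.0)×418 + (643.0/2)×0.34×€160.00 = €4,338,976.69.
EOQ at €157.40 = 648.2 < 14000, so use break Q=14000: TC = 26,900×€157.40 + (26,900/14000.0)×418 + (14000.0/2)×0.34×€157.40 = €4,609,475.16.
Lowest total cost is €4,338,976.69 at Q = 643.0.

Q* ≈ 643 bolts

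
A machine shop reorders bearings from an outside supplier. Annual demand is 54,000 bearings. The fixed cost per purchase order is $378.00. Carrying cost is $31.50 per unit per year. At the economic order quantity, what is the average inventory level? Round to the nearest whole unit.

Average inventory ≈ 569 bearings

Q* = √(2DS/H) = √(2 × 54,000 × 378 / 31.5) ≈ 1138.42.
Average inventory = Q*/2 ≈ 1138.42 / 2 = 569.210.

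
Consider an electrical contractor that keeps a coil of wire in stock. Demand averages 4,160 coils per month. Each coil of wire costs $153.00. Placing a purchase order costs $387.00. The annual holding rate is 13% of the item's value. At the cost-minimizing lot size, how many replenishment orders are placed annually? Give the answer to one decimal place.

Annual demand D = 4,160 × 12 = 49,920.
Holding cost H = 0.13 × $153.00 = $19.8900 per unit per year.
Q* = √(2DS/H) = √(2 × 49,920 × 387 / 19.89) ≈ 1393.77.
Orders per year = D / Q* = 49,920 / 1393.77 ≈ 35.817.

N ≈ 35.8 orders per year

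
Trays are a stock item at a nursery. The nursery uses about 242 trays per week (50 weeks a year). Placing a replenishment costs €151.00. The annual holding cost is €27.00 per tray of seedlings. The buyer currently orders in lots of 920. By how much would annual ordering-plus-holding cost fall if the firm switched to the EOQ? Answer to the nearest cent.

Extra cost ≈ €4,473.03 per year

Annual demand D = 242 × 50 = 12,100.
EOQ = √(2DS/H) = √(2 × 12,100 × 151 / 27) ≈ 367.89.
Cost at Q* = (D/Q*)S + (Q*/2)H = √(2DSH) ≈ €9,932.95.
Cost at Q = 920: (12,100/920)×151 + (920/2)×27 = €1,985.98 + €12,420.00 = €14,405.98.
Excess = €14,405.98 − €9,932.95 = €4,473.03.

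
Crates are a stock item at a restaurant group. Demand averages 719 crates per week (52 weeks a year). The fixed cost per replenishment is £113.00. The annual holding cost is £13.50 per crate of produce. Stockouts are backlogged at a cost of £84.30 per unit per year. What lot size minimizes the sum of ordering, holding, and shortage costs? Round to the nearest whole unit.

Annual demand D = 719 × 52 = 37,388.
With planned backorders, Q* = √(2DS/H) · √((H+B)/B).
√(2DS/H) = √(2 × 37,388 × 113 / 13.5) = 791.140.
√((H+B)/B) = √((13.5+84.3)/84.3) = 1.0771.
Q* ≈ 852.136.

Q* ≈ 852 crates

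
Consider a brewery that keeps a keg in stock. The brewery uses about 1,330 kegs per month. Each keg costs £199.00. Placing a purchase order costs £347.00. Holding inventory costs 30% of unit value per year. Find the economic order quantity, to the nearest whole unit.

Q* ≈ 431 kegs

Annual demand D = 1,330 × 12 = 15,960.
Holding cost H = 0.30 × £199.00 = £59.7000 per unit per year.
EOQ = √(2DS / H) = √(2 × 15,960 × 347 / 59.7).
= √(11,076,240 / 59.7) = √185,531.6583 ≈ 430.734.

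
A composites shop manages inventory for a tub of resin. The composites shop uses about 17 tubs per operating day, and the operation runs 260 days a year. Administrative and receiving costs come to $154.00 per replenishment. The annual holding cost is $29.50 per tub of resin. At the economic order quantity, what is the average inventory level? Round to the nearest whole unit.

Annual demand D = 17 × 260 = 4,420.
The optimal lot size = √(2DS/H) = √(2 × 4,420 × 154 / 29.5) ≈ 214.82.
Average inventory = Q*/2 ≈ 214.82 / 2 = 107.410.

Average inventory ≈ 107 tubs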